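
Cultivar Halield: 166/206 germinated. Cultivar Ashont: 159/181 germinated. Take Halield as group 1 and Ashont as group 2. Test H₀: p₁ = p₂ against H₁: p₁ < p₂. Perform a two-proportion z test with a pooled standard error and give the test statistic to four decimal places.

z = -1.9435

p̂₁ = 166/206 = 0.805825, p̂₂ = 159/181 = 0.878453.
Pooled p̂ = (166+159)/(206+181) = 325/387 = 0.839793.
SE = √(0.134541 × 0.0103792) = 0.037369.
z = (0.805825 − 0.878453)/0.037369 = -0.072628/0.037369 = -1.9435.
p-value = P(Z < -1.944) ≈ 0.0260.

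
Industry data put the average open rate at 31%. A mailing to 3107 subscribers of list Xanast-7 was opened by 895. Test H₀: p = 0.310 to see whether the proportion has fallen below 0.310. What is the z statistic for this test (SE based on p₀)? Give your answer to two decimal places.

p̂ = 895/3107 = 0.2881.
SE = √(p₀(1−p₀)/n) = √(0.2139/3107) = 0.0083.
z = (0.2881 − 0.31)/0.0083 = -0.0219/0.0083 = -2.64.

z = -2.64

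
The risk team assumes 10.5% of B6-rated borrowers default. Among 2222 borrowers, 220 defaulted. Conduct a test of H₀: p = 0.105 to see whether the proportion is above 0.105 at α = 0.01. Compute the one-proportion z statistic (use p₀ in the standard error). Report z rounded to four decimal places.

p̂ = 220/2222 ≈ 0.099010.
SE = √(p₀(1−p₀)/n) = √(0.093975/2222) = 0.006503.
z = (0.099010 − 0.105)/0.006503 = -0.005990/0.006503 = -0.9211.
p-value = P(Z > -0.921) ≈ 0.8215. With α = 0.01, fail to reject H₀.

z = -0.9211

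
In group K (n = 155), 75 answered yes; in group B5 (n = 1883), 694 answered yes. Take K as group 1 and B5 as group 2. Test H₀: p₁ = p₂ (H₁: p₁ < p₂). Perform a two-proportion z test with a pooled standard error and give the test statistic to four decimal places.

z = 2.8469

p̂₁ = 75/155 ≈ 0.483871, p̂₂ = 694/1883 ≈ 0.368561.
Pooled p̂ = (75+694)/(155+1883) = 769/2038 = 0.377331.
SE = √(p̂(1−p̂)(1/n₁+1/n₂)) = √(0.377331·0.622669·0.00698268) = √(0.0016406) = 0.040504.
z = (0.483871 − 0.368561)/0.040504 = 0.115310/0.040504 = 2.8469.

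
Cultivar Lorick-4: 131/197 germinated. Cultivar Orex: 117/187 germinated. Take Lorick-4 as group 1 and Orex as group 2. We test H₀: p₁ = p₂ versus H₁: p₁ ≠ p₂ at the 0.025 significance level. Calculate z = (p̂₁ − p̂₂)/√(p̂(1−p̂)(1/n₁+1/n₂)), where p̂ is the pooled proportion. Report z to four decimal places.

z = 0.8050

p̂₁ = 131/197 = 0.664975, p̂₂ = 117/187 = 0.625668.
Pooled p̂ = (131+117)/(197+187) = 248/384 = 0.645833.
SE = √(p̂(1−p̂)(1/n₁+1/n₂)) = √(0.645833·0.354167·0.0104237) = √(0.00238425) = 0.048829.
z = (0.664975 − 0.625668)/0.048829 = 0.039307/0.048829 = 0.8050.
Two-sided p-value ≈ 2·Φ(−0.805) = 0.4208; since p > α = 0.025, fail to reject H₀.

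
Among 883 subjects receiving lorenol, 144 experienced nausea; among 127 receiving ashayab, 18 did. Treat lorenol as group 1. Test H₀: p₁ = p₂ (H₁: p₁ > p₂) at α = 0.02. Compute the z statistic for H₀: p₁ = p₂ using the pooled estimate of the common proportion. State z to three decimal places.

z = 0.613

p̂₁ = 144/883 ≈ 0.16308, p̂₂ = 18/127 ≈ 0.14173.
Pooled p̂ = (144+18)/(883+127) = 162/1010 = 0.16040.
SE = √(0.134669 × 0.00900652) = 0.03483.
z = (0.16308 − 0.14173)/0.03483 = 0.02135/0.03483 = 0.613.
p-value = P(Z > 0.613) ≈ 0.2699; since p > α = 0.02, fail to reject H₀.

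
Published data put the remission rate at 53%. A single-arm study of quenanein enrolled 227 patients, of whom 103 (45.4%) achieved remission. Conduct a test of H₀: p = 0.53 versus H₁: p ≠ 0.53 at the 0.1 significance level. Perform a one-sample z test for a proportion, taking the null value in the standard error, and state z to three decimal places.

p̂ = 103/227 ≈ 0.45374.
SE = √(p₀(1−p₀)/n) = √(0.2491/227) = 0.03313.
z = (0.45374 − 0.53)/0.03313 = -0.07626/0.03313 = -2.302.
p-value = 2·P(Z > 2.302) ≈ 0.0213. With α = 0.1, reject H₀.

z = -2.302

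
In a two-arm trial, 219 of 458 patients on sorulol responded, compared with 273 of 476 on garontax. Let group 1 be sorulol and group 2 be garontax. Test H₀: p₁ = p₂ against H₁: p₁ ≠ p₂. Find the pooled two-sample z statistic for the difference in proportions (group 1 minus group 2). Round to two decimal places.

z = -2.92

p̂₁ = 219/458 ≈ 0.47817, p̂₂ = 273/476 ≈ 0.57353.
Pooled p̂ = (219+273)/(458+476) = 492/934 = 0.52677.
SE = √(0.249284 × 0.00428425) = 0.03268.
z = (0.47817 − 0.57353)/0.03268 = -0.09536/0.03268 = -2.92.
Two-sided p-value ≈ 2·Φ(−2.918) = 0.0035.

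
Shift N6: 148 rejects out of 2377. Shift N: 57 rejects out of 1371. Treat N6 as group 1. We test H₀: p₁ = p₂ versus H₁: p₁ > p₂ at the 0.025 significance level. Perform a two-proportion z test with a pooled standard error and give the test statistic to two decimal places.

p̂₁ = 148/2377 ≈ 0.06226, p̂₂ = 57/1371 ≈ 0.04158.
Pooled p̂ = (148+57)/(2377+1371) = 205/3748 = 0.05470.
SE = √(p̂(1−p̂)(1/n₁+1/n₂)) = √(0.05470·0.94530·0.00115009) = √(5.94646e-05) = 0.00771.
z = (0.06226 − 0.04158)/0.00771 = 0.02068/0.00771 = 2.68.
p-value = P(Z > 2.683) ≈ 0.0037; since p < α = 0.025, reject H₀.

z = 2.68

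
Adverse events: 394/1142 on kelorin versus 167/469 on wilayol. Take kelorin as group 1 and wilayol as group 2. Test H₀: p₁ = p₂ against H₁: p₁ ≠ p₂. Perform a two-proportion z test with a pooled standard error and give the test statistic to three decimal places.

p̂₁ = 394/1142 = 0.34501, p̂₂ = 167/469 = 0.35608.
Pooled p̂ = (394+167)/(1142+469) = 561/1611 = 0.34823.
SE = √(0.226966 × 0.00300785) = 0.02613.
z = (0.34501 − 0.35608)/0.02613 = -0.01107/0.02613 = -0.424.
p-value = 2·P(Z > 0.424) ≈ 0.6719.

z = -0.424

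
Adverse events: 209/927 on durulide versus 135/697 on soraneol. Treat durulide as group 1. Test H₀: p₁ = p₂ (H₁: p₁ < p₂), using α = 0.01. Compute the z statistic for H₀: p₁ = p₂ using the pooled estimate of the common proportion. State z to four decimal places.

p̂₁ = 209/927 = 0.2254585, p̂₂ = 135/697 = 0.1936872.
Pooled p̂ = (209+135)/(927+697) = 344/1624 = 0.2118227.
SE = √(0.166954 × 0.00251347) = 0.0204850.
z = (0.2254585 − 0.1936872)/0.0204850 = 0.0317713/0.0204850 = 1.5510.
p-value = P(Z < 1.551) ≈ 0.9395. With α = 0.01, fail to reject H₀.

z = 1.5510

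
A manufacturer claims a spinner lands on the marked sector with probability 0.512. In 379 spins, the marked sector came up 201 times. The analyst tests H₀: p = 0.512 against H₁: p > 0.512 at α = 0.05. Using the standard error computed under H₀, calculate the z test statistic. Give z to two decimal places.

z = 0.71

p̂ = 201/379 ≈ 0.5303.
Standard error under H₀: √(0.512×0.488/379) = 0.0257.
z = (0.5303 − 0.512)/0.0257 = 0.0183/0.0257 = 0.71.
p-value = P(Z > 0.714) ≈ 0.2375, so at α = 0.05 we fail to reject H₀.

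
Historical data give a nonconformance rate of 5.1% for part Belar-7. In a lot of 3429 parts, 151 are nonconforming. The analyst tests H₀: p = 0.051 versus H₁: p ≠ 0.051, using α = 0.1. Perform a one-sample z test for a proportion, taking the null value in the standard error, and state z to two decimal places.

p̂ = 151/3429 ≈ 0.04404.
SE = √(p₀(1−p₀)/n) = √(0.048399/3429) = 0.00376.
z = (0.04404 − 0.051)/0.00376 = -0.00696/0.00376 = -1.85.
p-value = 2·P(Z > 1.854) ≈ 0.0638; since p < α = 0.1, reject H₀.

z = -1.85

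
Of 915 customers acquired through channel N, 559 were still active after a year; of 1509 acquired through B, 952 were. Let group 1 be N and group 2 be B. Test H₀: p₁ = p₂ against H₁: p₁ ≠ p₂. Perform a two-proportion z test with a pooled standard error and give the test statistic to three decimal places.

p̂₁ = 559/915 ≈ 0.61093, p̂₂ = 952/1509 ≈ 0.63088.
Pooled p̂ = (559+952)/(915+1509) = 1511/2424 = 0.62335.
SE = √(0.234785 × 0.00175559) = 0.02030.
z = (0.61093 − 0.63088)/0.02030 = -0.01995/0.02030 = -0.983.

z = -0.983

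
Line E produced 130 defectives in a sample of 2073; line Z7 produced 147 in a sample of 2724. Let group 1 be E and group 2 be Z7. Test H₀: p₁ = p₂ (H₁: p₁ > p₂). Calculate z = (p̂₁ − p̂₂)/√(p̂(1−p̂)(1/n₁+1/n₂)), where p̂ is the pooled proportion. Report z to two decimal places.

z = 1.29

p̂₁ = 130/2073 ≈ 0.06271, p̂₂ = 147/2724 ≈ 0.05396.
Pooled p̂ = (130+147)/(2073+2724) = 277/4797 = 0.05774.
SE = √(p̂(1−p̂)(1/n₁+1/n₂)) = √(0.05774·0.94226·0.0008495) = √(4.62213e-05) = 0.00680.
z = (0.06271 − 0.05396)/0.00680 = 0.00875/0.00680 = 1.29.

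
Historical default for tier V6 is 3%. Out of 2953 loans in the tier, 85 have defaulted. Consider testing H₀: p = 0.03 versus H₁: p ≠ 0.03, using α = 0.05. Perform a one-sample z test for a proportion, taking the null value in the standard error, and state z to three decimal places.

p̂ = 85/2953 ≈ 0.028784.
Standard error under H₀: √(0.03×0.97/2953) = 0.003139.
z = (0.028784 − 0.03)/0.003139 = -0.001216/0.003139 = -0.387.
Two-sided p-value ≈ 2·Φ(−0.387) = 0.6986; since p > α = 0.05, fail to reject H₀.

z = -0.387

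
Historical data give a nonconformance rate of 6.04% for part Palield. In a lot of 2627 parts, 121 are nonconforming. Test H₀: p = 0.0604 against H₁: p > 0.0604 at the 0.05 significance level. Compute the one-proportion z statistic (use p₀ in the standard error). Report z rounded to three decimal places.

p̂ = 121/2627 = 0.046060.
Standard error under H₀: √(0.0604×0.9396/2627) = 0.004648.
z = (0.046060 − 0.0604)/0.004648 = -0.014340/0.004648 = -3.085.
p-value = P(Z > -3.085) ≈ 0.9990; since p > α = 0.05, fail to reject H₀.

z = -3.085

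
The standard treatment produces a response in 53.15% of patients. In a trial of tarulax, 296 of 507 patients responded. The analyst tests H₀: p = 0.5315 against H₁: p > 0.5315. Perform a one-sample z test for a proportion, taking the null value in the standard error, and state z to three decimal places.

z = 2.361

p̂ = 296/507 ≈ 0.58383.
SE = √(p₀(1−p₀)/n) = √(0.24901/507) = 0.02216.
z = (0.58383 − 0.5315)/0.02216 = 0.05233/0.02216 = 2.361.
p-value = P(Z > 2.361) ≈ 0.0091.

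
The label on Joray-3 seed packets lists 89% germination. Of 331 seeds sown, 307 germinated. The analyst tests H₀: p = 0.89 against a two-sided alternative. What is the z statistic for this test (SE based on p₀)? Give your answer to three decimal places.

z = 2.180

p̂ = 307/331 = 0.92749.
Standard error under H₀: √(0.89×0.11/331) = 0.01720.
z = (0.92749 − 0.89)/0.01720 = 0.03749/0.01720 = 2.180.
p-value = 2·P(Z > 2.180) ≈ 0.0293.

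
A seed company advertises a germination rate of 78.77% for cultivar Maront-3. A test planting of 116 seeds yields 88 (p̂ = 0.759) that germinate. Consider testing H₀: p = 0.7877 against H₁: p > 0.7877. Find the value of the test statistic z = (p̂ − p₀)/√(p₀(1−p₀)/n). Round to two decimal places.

z = -0.77

p̂ = 88/116 = 0.7586.
SE = √(p₀(1−p₀)/n) = √(0.16723/116) = 0.0380.
z = (0.7586 − 0.7877)/0.0380 = -0.0291/0.0380 = -0.77.
p-value = P(Z > -0.766) ≈ 0.7781.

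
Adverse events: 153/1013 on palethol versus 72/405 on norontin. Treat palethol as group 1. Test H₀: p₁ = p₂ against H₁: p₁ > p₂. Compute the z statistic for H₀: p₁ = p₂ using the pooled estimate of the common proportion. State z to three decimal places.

p̂₁ = 153/1013 = 0.15104, p̂₂ = 72/405 = 0.17778.
Pooled p̂ = (153+72)/(1013+405) = 225/1418 = 0.15867.
SE = √(0.133497 × 0.0034563) = 0.02148.
z = (0.15104 − 0.17778)/0.02148 = -0.02674/0.02148 = -1.245.

z = -1.245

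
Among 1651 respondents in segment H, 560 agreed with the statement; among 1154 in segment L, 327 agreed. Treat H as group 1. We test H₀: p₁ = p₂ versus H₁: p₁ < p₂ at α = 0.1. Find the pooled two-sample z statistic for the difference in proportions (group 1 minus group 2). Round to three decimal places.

p̂₁ = 560/1651 ≈ 0.33919, p̂₂ = 327/1154 ≈ 0.28336.
Pooled p̂ = (560+327)/(1651+1154) = 887/2805 = 0.31622.
SE = √(0.216225 × 0.00147224) = 0.01784.
z = (0.33919 − 0.28336)/0.01784 = 0.05583/0.01784 = 3.129.
p-value = P(Z < 3.129) ≈ 0.9991. With α = 0.1, fail to reject H₀.

z = 3.129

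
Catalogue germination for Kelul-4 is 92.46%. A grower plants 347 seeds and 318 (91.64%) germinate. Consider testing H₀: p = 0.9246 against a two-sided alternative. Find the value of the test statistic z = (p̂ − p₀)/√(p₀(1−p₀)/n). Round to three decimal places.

p̂ = 318/347 = 0.91643.
Standard error under H₀: √(0.9246×0.0754/347) = 0.01417.
z = (0.91643 − 0.9246)/0.01417 = -0.00817/0.01417 = -0.577.
p-value = 2·P(Z > 0.577) ≈ 0.5642.

z = -0.577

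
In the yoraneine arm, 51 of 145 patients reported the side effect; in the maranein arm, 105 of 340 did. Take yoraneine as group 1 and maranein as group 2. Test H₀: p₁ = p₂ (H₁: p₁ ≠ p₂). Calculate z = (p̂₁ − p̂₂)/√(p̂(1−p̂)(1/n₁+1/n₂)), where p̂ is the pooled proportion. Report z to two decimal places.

p̂₁ = 51/145 = 0.3517, p̂₂ = 105/340 = 0.3088.
Pooled p̂ = (51+105)/(145+340) = 156/485 = 0.3216.
SE = √(p̂(1−p̂)(1/n₁+1/n₂)) = √(0.3216·0.6784·0.00983773) = √(0.0021465) = 0.0463.
z = (0.3517 − 0.3088)/0.0463 = 0.0429/0.0463 = 0.93.

z = 0.93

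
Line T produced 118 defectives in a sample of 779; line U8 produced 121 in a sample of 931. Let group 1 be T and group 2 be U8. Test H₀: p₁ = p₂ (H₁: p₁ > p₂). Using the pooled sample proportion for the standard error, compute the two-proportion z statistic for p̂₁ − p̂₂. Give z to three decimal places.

z = 1.277

p̂₁ = 118/779 ≈ 0.15148, p̂₂ = 121/931 ≈ 0.12997.
Pooled p̂ = (118+121)/(779+931) = 239/1710 = 0.13977.
SE = √(p̂(1−p̂)(1/n₁+1/n₂)) = √(0.13977·0.86023·0.00235781) = √(0.000283483) = 0.01684.
z = (0.15148 − 0.12997)/0.01684 = 0.02151/0.01684 = 1.277.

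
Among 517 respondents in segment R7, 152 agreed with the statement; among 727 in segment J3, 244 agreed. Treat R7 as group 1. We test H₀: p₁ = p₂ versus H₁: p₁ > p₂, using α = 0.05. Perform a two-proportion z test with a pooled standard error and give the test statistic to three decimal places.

p̂₁ = 152/517 = 0.29400, p̂₂ = 244/727 = 0.33563.
Pooled p̂ = (152+244)/(517+727) = 396/1244 = 0.31833.
SE = √(p̂(1−p̂)(1/n₁+1/n₂)) = √(0.31833·0.68167·0.00330975) = √(0.000718201) = 0.02680.
z = (0.29400 − 0.33563)/0.02680 = -0.04163/0.02680 = -1.553.
p-value = P(Z > -1.553) ≈ 0.9398. With α = 0.05, fail to reject H₀.

z = -1.553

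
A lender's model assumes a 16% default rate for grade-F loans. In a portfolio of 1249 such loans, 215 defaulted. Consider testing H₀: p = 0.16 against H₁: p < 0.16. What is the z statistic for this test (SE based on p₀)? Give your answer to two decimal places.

z = 1.17

p̂ = 215/1249 = 0.17214.
Standard error under H₀: √(0.16×0.84/1249) = 0.01037.
z = (0.17214 − 0.16)/0.01037 = 0.01214/0.01037 = 1.17.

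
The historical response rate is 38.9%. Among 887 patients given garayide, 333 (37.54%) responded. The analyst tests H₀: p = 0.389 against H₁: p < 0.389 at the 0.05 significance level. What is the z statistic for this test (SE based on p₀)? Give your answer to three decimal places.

z = -0.829

p̂ = 333/887 = 0.375423.
Standard error under H₀: √(0.389×0.611/887) = 0.016369.
z = (0.375423 − 0.389)/0.016369 = -0.013577/0.016369 = -0.829.
p-value = P(Z < -0.829) ≈ 0.2034, so at α = 0.05 we fail to reject H₀.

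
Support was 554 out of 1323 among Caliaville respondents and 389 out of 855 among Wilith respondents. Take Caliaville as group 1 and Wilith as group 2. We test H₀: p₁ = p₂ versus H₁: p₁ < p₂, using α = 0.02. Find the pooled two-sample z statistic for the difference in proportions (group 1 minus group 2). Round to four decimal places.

p̂₁ = 554/1323 = 0.418745, p̂₂ = 389/855 = 0.454971.
Pooled p̂ = (554+389)/(1323+855) = 943/2178 = 0.432966.
SE = √(p̂(1−p̂)(1/n₁+1/n₂)) = √(0.432966·0.567034·0.00192545) = √(0.00047271) = 0.021742.
z = (0.418745 − 0.454971)/0.021742 = -0.036226/0.021742 = -1.6662.
p-value = P(Z < -1.666) ≈ 0.0478; since p > α = 0.02, fail to reject H₀.

z = -1.6662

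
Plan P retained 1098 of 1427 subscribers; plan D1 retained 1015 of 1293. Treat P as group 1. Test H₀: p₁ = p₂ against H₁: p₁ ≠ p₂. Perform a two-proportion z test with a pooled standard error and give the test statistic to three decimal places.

p̂₁ = 1098/1427 ≈ 0.769446, p̂₂ = 1015/1293 ≈ 0.784996.
Pooled p̂ = (1098+1015)/(1427+1293) = 2113/2720 = 0.776838.
SE = √(0.173361 × 0.00147417) = 0.015986.
z = (0.769446 − 0.784996)/0.015986 = -0.015550/0.015986 = -0.973.
p-value = 2·P(Z > 0.973) ≈ 0.3307.

z = -0.973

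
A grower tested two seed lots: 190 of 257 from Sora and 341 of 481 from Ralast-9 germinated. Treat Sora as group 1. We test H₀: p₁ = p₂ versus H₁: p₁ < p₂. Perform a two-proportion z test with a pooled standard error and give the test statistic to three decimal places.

z = 0.875

p̂₁ = 190/257 ≈ 0.73930, p̂₂ = 341/481 ≈ 0.70894.
Pooled p̂ = (190+341)/(257+481) = 531/738 = 0.71951.
SE = √(p̂(1−p̂)(1/n₁+1/n₂)) = √(0.71951·0.28049·0.00597005) = √(0.00120484) = 0.03471.
z = (0.73930 − 0.70894)/0.03471 = 0.03036/0.03471 = 0.875.
p-value = P(Z < 0.875) ≈ 0.8091.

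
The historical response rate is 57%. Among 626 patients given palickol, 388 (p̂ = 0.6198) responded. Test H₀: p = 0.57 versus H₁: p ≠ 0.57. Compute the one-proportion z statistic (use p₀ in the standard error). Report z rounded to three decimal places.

p̂ = 388/626 ≈ 0.61981.
Under H₀, SE = √(0.57·0.43/626) = √(0.000391534) = 0.01979.
z = (0.61981 − 0.57)/0.01979 = 0.04981/0.01979 = 2.517.
Two-sided p-value ≈ 2·Φ(−2.517) = 0.0118.

z = 2.517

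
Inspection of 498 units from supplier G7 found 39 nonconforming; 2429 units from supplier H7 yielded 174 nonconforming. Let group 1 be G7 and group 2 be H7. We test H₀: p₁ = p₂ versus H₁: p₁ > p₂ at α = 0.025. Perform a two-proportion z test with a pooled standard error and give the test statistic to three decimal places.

z = 0.523

p̂₁ = 39/498 ≈ 0.07831, p̂₂ = 174/2429 ≈ 0.07163.
Pooled p̂ = (39+174)/(498+2429) = 213/2927 = 0.07277.
SE = √(0.0674752 × 0.00241972) = 0.01278.
z = (0.07831 − 0.07163)/0.01278 = 0.00668/0.01278 = 0.523.
p-value = P(Z > 0.523) ≈ 0.3006. With α = 0.025, fail to reject H₀.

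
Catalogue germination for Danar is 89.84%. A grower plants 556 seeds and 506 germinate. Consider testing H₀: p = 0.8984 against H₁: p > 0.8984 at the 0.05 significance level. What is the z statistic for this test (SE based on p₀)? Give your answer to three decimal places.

z = 0.911

p̂ = 506/556 = 0.91007.
Standard error under H₀: √(0.8984×0.1016/556) = 0.01281.
z = (0.91007 − 0.8984)/0.01281 = 0.01167/0.01281 = 0.911.
p-value = P(Z > 0.911) ≈ 0.1812; since p > α = 0.05, fail to reject H₀.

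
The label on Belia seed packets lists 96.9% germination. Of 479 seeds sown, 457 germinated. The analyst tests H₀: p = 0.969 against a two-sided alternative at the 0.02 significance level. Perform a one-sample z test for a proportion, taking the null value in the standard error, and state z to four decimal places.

z = -1.8852

p̂ = 457/479 = 0.954071.
Under H₀, SE = √(0.969·0.031/479) = √(6.27119e-05) = 0.007919.
z = (0.954071 − 0.969)/0.007919 = -0.014929/0.007919 = -1.8852.
p-value = 2·P(Z > 1.885) ≈ 0.0594. With α = 0.02, fail to reject H₀.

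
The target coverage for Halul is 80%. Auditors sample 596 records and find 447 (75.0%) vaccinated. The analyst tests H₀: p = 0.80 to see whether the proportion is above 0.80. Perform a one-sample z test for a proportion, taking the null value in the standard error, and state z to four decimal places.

p̂ = 447/596 ≈ 0.750000.
Under H₀, SE = √(0.8·0.2/596) = √(0.000268456) = 0.016385.
z = (0.750000 − 0.8)/0.016385 = -0.050000/0.016385 = -3.0516.
p-value = P(Z > -3.052) ≈ 0.9989.

z = -3.0516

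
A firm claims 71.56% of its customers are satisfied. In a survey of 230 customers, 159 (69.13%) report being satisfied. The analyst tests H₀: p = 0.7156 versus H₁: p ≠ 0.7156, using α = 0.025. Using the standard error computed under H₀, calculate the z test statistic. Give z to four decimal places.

z = -0.8168

p̂ = 159/230 ≈ 0.691304.
Standard error under H₀: √(0.7156×0.2844/230) = 0.029747.
z = (0.691304 − 0.7156)/0.029747 = -0.024296/0.029747 = -0.8168.
Two-sided p-value ≈ 2·Φ(−0.817) = 0.4141; since p > α = 0.025, fail to reject H₀.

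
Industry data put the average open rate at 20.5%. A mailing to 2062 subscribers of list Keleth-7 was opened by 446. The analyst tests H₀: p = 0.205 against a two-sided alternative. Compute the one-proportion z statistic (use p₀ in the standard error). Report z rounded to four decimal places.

z = 1.2705

p̂ = 446/2062 ≈ 0.216295.
Under H₀, SE = √(0.205·0.795/2062) = √(7.90373e-05) = 0.008890.
z = (0.216295 − 0.205)/0.008890 = 0.011295/0.008890 = 1.2705.
Two-sided p-value ≈ 2·Φ(−1.270) = 0.2039.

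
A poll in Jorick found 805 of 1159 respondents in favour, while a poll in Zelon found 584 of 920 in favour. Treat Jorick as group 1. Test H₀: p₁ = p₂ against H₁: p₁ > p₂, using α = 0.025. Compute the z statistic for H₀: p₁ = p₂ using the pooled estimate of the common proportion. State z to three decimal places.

z = 2.875

p̂₁ = 805/1159 ≈ 0.69456, p̂₂ = 584/920 ≈ 0.63478.
Pooled p̂ = (805+584)/(1159+920) = 1389/2079 = 0.66811.
SE = √(0.221739 × 0.00194977) = 0.02079.
z = (0.69456 − 0.63478)/0.02079 = 0.05978/0.02079 = 2.875.
p-value = P(Z > 2.875) ≈ 0.0020. With α = 0.025, reject H₀.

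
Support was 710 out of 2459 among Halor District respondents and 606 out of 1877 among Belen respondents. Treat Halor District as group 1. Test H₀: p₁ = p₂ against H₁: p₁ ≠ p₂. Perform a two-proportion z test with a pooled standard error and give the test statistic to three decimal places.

p̂₁ = 710/2459 = 0.288735, p̂₂ = 606/1877 = 0.322856.
Pooled p̂ = (710+606)/(2459+1877) = 1316/4336 = 0.303506.
SE = √(0.21139 × 0.000939434) = 0.014092.
z = (0.288735 − 0.322856)/0.014092 = -0.034121/0.014092 = -2.421.
Two-sided p-value ≈ 2·Φ(−2.421) = 0.0155.

z = -2.421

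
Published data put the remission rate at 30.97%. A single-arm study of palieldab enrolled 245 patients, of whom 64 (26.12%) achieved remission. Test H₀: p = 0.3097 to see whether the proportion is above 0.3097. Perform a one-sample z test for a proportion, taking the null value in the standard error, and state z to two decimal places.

p̂ = 64/245 = 0.2612.
Standard error under H₀: √(0.3097×0.6903/245) = 0.0295.
z = (0.2612 − 0.3097)/0.0295 = -0.0485/0.0295 = -1.64.
p-value = P(Z > -1.641) ≈ 0.9496.

z = -1.64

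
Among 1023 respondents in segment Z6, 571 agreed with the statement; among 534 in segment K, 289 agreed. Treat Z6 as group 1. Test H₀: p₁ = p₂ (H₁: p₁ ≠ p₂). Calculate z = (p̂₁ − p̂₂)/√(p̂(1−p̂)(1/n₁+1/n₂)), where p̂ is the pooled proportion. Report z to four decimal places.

z = 0.6390

p̂₁ = 571/1023 = 0.558162, p̂₂ = 289/534 = 0.541199.
Pooled p̂ = (571+289)/(1023+534) = 860/1557 = 0.552344.
SE = √(0.24726 × 0.00285018) = 0.026547.
z = (0.558162 − 0.541199)/0.026547 = 0.016963/0.026547 = 0.6390.
Two-sided p-value ≈ 2·Φ(−0.639) = 0.5228.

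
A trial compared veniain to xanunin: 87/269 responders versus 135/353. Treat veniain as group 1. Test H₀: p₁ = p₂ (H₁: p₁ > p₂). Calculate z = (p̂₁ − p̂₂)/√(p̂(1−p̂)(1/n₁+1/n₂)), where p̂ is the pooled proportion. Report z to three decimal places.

p̂₁ = 87/269 ≈ 0.32342, p̂₂ = 135/353 ≈ 0.38244.
Pooled p̂ = (87+135)/(269+353) = 222/622 = 0.35691.
SE = √(p̂(1−p̂)(1/n₁+1/n₂)) = √(0.35691·0.64309·0.00655033) = √(0.00150347) = 0.03877.
z = (0.32342 − 0.38244)/0.03877 = -0.05902/0.03877 = -1.522.
p-value = P(Z > -1.522) ≈ 0.9360.

z = -1.522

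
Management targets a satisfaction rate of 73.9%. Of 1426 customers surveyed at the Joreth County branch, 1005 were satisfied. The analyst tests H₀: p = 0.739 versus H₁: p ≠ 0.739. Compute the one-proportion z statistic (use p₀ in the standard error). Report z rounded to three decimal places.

z = -2.943

p̂ = 1005/1426 = 0.70477.
Under H₀, SE = √(0.739·0.261/1426) = √(0.000135259) = 0.01163.
z = (0.70477 − 0.739)/0.01163 = -0.03423/0.01163 = -2.943.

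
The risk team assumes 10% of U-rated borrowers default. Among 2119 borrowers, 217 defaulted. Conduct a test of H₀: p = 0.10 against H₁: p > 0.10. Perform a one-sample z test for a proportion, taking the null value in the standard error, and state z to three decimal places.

p̂ = 217/2119 ≈ 0.102407.
SE = √(p₀(1−p₀)/n) = √(0.09/2119) = 0.006517.
z = (0.102407 − 0.1)/0.006517 = 0.002407/0.006517 = 0.369.
p-value = P(Z > 0.369) ≈ 0.3560.

z = 0.369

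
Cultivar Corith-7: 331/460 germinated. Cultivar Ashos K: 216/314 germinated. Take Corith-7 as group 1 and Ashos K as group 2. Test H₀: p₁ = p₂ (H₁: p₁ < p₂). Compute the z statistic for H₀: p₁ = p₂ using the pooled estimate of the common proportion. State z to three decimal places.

p̂₁ = 331/460 = 0.71957, p̂₂ = 216/314 = 0.68790.
Pooled p̂ = (331+216)/(460+314) = 547/774 = 0.70672.
SE = √(0.207268 × 0.00535863) = 0.03333.
z = (0.71957 − 0.68790)/0.03333 = 0.03167/0.03333 = 0.950.
p-value = P(Z < 0.950) ≈ 0.8290.

z = 0.950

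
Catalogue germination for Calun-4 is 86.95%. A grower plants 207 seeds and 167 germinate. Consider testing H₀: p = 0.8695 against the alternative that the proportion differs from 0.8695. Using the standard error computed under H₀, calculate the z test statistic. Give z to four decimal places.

z = -2.6796

p̂ = 167/207 ≈ 0.806763.
SE = √(p₀(1−p₀)/n) = √(0.11347/207) = 0.023413.
z = (0.806763 − 0.8695)/0.023413 = -0.062737/0.023413 = -2.6796.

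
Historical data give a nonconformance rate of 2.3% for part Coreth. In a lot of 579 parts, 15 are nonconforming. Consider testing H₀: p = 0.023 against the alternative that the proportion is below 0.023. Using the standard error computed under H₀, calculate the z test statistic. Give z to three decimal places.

z = 0.467

p̂ = 15/579 ≈ 0.02591.
Under H₀, SE = √(0.023·0.977/579) = √(3.881e-05) = 0.00623.
z = (0.02591 − 0.023)/0.00623 = 0.00291/0.00623 = 0.467.
p-value = P(Z < 0.467) ≈ 0.6796.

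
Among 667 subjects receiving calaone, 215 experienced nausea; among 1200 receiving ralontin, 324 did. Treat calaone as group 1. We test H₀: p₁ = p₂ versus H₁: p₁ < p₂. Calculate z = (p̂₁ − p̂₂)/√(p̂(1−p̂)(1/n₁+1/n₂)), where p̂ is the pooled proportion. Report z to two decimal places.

z = 2.39

p̂₁ = 215/667 = 0.3223, p̂₂ = 324/1200 = 0.2700.
Pooled p̂ = (215+324)/(667+1200) = 539/1867 = 0.2887.
SE = √(p̂(1−p̂)(1/n₁+1/n₂)) = √(0.2887·0.7113·0.00233258) = √(0.000479) = 0.0219.
z = (0.3223 − 0.2700)/0.0219 = 0.0523/0.0219 = 2.39.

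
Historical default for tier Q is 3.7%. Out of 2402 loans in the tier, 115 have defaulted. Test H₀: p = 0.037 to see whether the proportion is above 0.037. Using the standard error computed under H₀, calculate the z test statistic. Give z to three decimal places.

p̂ = 115/2402 = 0.047877.
SE = √(p₀(1−p₀)/n) = √(0.035631/2402) = 0.003851.
z = (0.047877 − 0.037)/0.003851 = 0.010877/0.003851 = 2.824.
p-value = P(Z > 2.824) ≈ 0.0024.

z = 2.824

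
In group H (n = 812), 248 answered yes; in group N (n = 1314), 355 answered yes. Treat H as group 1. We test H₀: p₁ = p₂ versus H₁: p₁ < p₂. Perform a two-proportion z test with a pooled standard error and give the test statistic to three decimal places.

p̂₁ = 248/812 = 0.30542, p̂₂ = 355/1314 = 0.27017.
Pooled p̂ = (248+355)/(812+1314) = 603/2126 = 0.28363.
SE = √(0.203185 × 0.00199256) = 0.02012.
z = (0.30542 − 0.27017)/0.02012 = 0.03525/0.02012 = 1.752.

z = 1.752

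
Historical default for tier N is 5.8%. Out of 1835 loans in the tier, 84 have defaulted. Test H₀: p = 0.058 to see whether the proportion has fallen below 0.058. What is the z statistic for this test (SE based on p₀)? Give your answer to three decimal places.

z = -2.240

p̂ = 84/1835 = 0.045777.
Under H₀, SE = √(0.058·0.942/1835) = √(2.97744e-05) = 0.005457.
z = (0.045777 − 0.058)/0.005457 = -0.012223/0.005457 = -2.240.
p-value = P(Z < -2.240) ≈ 0.0125.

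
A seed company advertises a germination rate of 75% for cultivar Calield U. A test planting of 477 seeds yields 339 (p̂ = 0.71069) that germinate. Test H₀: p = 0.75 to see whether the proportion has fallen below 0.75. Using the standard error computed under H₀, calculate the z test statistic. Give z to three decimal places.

z = -1.983

p̂ = 339/477 = 0.710692.
Under H₀, SE = √(0.75·0.25/477) = √(0.000393082) = 0.019826.
z = (0.710692 − 0.75)/0.019826 = -0.039308/0.019826 = -1.983.
p-value = P(Z < -1.983) ≈ 0.0237.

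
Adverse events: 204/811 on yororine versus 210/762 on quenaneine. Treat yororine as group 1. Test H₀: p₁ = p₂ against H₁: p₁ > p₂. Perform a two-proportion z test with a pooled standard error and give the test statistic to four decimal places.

z = -1.0825

p̂₁ = 204/811 = 0.251541, p̂₂ = 210/762 = 0.275591.
Pooled p̂ = (204+210)/(811+762) = 414/1573 = 0.263191.
SE = √(p̂(1−p̂)(1/n₁+1/n₂)) = √(0.263191·0.736809·0.00254538) = √(0.000493605) = 0.022217.
z = (0.251541 − 0.275591)/0.022217 = -0.024050/0.022217 = -1.0825.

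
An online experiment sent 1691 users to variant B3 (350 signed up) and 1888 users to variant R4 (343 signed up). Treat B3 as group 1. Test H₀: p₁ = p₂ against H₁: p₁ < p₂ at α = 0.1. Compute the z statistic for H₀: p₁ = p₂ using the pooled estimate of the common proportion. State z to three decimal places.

z = 1.913

p̂₁ = 350/1691 ≈ 0.20698, p̂₂ = 343/1888 ≈ 0.18167.
Pooled p̂ = (350+343)/(1691+1888) = 693/3579 = 0.19363.
SE = √(0.156137 × 0.00112103) = 0.01323.
z = (0.20698 − 0.18167)/0.01323 = 0.02531/0.01323 = 1.913.
p-value = P(Z < 1.913) ≈ 0.9721, so at α = 0.1 we fail to reject H₀.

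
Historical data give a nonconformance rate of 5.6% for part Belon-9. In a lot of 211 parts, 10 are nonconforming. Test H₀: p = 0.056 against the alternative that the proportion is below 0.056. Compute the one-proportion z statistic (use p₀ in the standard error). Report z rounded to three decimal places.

p̂ = 10/211 ≈ 0.04739.
SE = √(p₀(1−p₀)/n) = √(0.052864/211) = 0.01583.
z = (0.04739 − 0.056)/0.01583 = -0.00861/0.01583 = -0.544.
p-value = P(Z < -0.544) ≈ 0.2933.

z = -0.544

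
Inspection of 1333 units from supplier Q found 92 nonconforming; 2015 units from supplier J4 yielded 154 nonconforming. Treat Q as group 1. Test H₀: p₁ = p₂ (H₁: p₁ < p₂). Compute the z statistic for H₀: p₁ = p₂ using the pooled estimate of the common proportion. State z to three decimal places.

p̂₁ = 92/1333 = 0.069017, p̂₂ = 154/2015 = 0.076427.
Pooled p̂ = (92+154)/(1333+2015) = 246/3348 = 0.073477.
SE = √(p̂(1−p̂)(1/n₁+1/n₂)) = √(0.073477·0.926523·0.00124647) = √(8.48567e-05) = 0.009212.
z = (0.069017 − 0.076427)/0.009212 = -0.007410/0.009212 = -0.804.

z = -0.804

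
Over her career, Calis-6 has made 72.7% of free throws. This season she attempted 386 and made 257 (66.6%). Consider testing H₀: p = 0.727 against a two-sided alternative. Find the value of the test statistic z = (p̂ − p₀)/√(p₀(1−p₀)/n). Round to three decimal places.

z = -2.699

p̂ = 257/386 ≈ 0.665803.
SE = √(p₀(1−p₀)/n) = √(0.19847/386) = 0.022675.
z = (0.665803 − 0.727)/0.022675 = -0.061197/0.022675 = -2.699.
Two-sided p-value ≈ 2·Φ(−2.699) = 0.0070.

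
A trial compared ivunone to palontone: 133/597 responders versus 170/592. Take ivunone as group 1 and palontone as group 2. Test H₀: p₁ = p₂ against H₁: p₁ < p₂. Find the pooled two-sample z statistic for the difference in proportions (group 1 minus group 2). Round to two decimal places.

p̂₁ = 133/597 ≈ 0.2228, p̂₂ = 170/592 ≈ 0.2872.
Pooled p̂ = (133+170)/(597+592) = 303/1189 = 0.2548.
SE = √(0.189895 × 0.00336423) = 0.0253.
z = (0.2228 − 0.2872)/0.0253 = -0.0644/0.0253 = -2.55.

z = -2.55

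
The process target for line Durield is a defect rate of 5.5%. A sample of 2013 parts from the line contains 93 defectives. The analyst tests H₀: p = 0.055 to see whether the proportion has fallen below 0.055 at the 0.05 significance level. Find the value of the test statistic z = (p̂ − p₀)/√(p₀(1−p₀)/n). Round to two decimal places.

p̂ = 93/2013 = 0.0462.
Under H₀, SE = √(0.055·0.945/2013) = √(2.58197e-05) = 0.0051.
z = (0.0462 − 0.055)/0.0051 = -0.0088/0.0051 = -1.73.
p-value = P(Z < -1.732) ≈ 0.0416; since p < α = 0.05, reject H₀.

z = -1.73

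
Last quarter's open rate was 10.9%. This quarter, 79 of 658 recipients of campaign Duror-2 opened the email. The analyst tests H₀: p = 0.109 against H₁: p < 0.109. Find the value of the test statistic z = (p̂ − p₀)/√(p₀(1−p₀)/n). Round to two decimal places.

z = 0.91

p̂ = 79/658 = 0.12006.
Under H₀, SE = √(0.109·0.891/658) = √(0.000147597) = 0.01215.
z = (0.12006 − 0.109)/0.01215 = 0.01106/0.01215 = 0.91.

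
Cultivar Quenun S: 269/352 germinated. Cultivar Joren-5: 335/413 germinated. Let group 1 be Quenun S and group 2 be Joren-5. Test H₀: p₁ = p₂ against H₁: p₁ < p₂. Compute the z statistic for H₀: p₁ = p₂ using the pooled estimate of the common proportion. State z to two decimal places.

p̂₁ = 269/352 = 0.76420, p̂₂ = 335/413 = 0.81114.
Pooled p̂ = (269+335)/(352+413) = 604/765 = 0.78954.
SE = √(0.166165 × 0.00526222) = 0.02957.
z = (0.76420 − 0.81114)/0.02957 = -0.04694/0.02957 = -1.59.
p-value = P(Z < -1.587) ≈ 0.0562.

z = -1.59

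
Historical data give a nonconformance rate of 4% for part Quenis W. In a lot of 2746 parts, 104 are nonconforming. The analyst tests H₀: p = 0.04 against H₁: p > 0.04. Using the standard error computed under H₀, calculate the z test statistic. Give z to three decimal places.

p̂ = 104/2746 = 0.037873.
Standard error under H₀: √(0.04×0.96/2746) = 0.003740.
z = (0.037873 − 0.04)/0.003740 = -0.002127/0.003740 = -0.569.
p-value = P(Z > -0.569) ≈ 0.7152.

z = -0.569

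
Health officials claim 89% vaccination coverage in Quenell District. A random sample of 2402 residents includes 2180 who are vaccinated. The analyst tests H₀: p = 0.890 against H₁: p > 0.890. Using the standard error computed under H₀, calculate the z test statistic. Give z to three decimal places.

z = 2.753

p̂ = 2180/2402 ≈ 0.907577.
Standard error under H₀: √(0.89×0.11/2402) = 0.006384.
z = (0.907577 − 0.89)/0.006384 = 0.017577/0.006384 = 2.753.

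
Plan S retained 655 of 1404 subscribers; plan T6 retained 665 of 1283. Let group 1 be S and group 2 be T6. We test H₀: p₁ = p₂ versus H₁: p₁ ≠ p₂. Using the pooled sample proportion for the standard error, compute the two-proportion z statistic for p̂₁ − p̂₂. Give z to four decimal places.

z = -2.6824

p̂₁ = 655/1404 = 0.466524, p̂₂ = 665/1283 = 0.518316.
Pooled p̂ = (655+665)/(1404+1283) = 1320/2687 = 0.491254.
SE = √(0.249924 × 0.00149167) = 0.019308.
z = (0.466524 − 0.518316)/0.019308 = -0.051792/0.019308 = -2.6824.
p-value = 2·P(Z > 2.682) ≈ 0.0073.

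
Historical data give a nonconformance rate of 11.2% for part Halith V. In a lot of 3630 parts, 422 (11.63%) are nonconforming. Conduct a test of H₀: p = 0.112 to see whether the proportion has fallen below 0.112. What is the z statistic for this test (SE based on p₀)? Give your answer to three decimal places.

z = 0.813

p̂ = 422/3630 = 0.11625.
Standard error under H₀: √(0.112×0.888/3630) = 0.00523.
z = (0.11625 − 0.112)/0.00523 = 0.00425/0.00523 = 0.813.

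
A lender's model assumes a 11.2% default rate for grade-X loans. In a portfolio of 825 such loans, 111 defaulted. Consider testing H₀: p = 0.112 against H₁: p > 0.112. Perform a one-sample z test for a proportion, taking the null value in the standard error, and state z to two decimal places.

p̂ = 111/825 ≈ 0.1345.
Under H₀, SE = √(0.112·0.888/825) = √(0.000120553) = 0.0110.
z = (0.1345 − 0.112)/0.0110 = 0.0225/0.0110 = 2.05.

z = 2.05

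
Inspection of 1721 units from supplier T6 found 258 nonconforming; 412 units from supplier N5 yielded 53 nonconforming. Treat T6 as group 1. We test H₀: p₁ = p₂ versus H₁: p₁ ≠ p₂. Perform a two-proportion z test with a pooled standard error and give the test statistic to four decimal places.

p̂₁ = 258/1721 = 0.149913, p̂₂ = 53/412 = 0.128641.
Pooled p̂ = (258+53)/(1721+412) = 311/2133 = 0.145804.
SE = √(0.124545 × 0.00300824) = 0.019356.
z = (0.149913 − 0.128641)/0.019356 = 0.021272/0.019356 = 1.0990.
p-value = 2·P(Z > 1.099) ≈ 0.2718.

z = 1.0990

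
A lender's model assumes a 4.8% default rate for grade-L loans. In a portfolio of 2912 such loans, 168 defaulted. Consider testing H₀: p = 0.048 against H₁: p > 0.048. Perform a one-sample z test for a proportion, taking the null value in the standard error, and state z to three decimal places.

z = 2.447

p̂ = 168/2912 = 0.05769.
Standard error under H₀: √(0.048×0.952/2912) = 0.00396.
z = (0.05769 − 0.048)/0.00396 = 0.00969/0.00396 = 2.447.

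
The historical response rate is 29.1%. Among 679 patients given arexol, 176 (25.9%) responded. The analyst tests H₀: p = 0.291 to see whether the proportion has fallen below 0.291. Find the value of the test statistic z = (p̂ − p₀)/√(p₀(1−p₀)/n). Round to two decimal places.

z = -1.82

p̂ = 176/679 ≈ 0.25920.
SE = √(p₀(1−p₀)/n) = √(0.20632/679) = 0.01743.
z = (0.25920 − 0.291)/0.01743 = -0.03180/0.01743 = -1.82.
p-value = P(Z < -1.824) ≈ 0.0341.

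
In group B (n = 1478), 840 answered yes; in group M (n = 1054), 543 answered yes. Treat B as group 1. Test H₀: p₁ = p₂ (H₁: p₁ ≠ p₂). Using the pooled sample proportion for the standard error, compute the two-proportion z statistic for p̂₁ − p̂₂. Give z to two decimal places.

z = 2.65

p̂₁ = 840/1478 ≈ 0.56834, p̂₂ = 543/1054 ≈ 0.51518.
Pooled p̂ = (840+543)/(1478+1054) = 1383/2532 = 0.54621.
SE = √(p̂(1−p̂)(1/n₁+1/n₂)) = √(0.54621·0.45379·0.00162536) = √(0.000402869) = 0.02007.
z = (0.56834 − 0.51518)/0.02007 = 0.05316/0.02007 = 2.65.
Two-sided p-value ≈ 2·Φ(−2.648) = 0.0081.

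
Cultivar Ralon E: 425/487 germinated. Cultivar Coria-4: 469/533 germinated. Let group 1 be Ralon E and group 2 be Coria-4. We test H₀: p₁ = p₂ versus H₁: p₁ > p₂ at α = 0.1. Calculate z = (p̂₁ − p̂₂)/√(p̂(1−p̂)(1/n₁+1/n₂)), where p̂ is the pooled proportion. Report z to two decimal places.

z = -0.35

p̂₁ = 425/487 = 0.8727, p̂₂ = 469/533 = 0.8799.
Pooled p̂ = (425+469)/(487+533) = 894/1020 = 0.8765.
SE = √(0.10827 × 0.00392956) = 0.0206.
z = (0.8727 − 0.8799)/0.0206 = -0.0072/0.0206 = -0.35.
p-value = P(Z > -0.351) ≈ 0.6371. With α = 0.1, fail to reject H₀.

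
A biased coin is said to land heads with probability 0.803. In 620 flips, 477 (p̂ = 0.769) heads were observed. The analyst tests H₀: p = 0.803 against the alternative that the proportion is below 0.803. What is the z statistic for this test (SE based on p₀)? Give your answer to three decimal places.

z = -2.106

p̂ = 477/620 ≈ 0.769355.
SE = √(p₀(1−p₀)/n) = √(0.15819/620) = 0.015973.
z = (0.769355 − 0.803)/0.015973 = -0.033645/0.015973 = -2.106.
p-value = P(Z < -2.106) ≈ 0.0176.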